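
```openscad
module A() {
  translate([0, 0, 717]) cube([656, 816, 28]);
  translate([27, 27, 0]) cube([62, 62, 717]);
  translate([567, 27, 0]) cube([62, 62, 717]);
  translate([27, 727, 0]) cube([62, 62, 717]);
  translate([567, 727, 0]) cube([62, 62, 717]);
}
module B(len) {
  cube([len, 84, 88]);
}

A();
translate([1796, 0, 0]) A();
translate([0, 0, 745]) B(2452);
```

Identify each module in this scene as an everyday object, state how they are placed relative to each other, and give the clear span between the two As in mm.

Second table starts at x = 1796; first ends at x = 656; clear span = 1796 − 656 = 1140 mm.

A is a table. B is a beam. A beam spans the tops of two tables. The clear span between the two tables is 1140 mm.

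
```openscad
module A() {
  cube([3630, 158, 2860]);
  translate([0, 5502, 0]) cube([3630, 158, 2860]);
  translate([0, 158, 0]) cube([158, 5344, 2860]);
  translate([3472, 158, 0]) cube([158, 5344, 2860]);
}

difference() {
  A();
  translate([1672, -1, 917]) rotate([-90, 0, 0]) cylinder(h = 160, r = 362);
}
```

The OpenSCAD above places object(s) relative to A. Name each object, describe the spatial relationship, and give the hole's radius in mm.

The subtracted cylinder has r = 362 mm.

A is a house frame. The house frame has a circular hole through its front wall. The hole's radius is 362 mm.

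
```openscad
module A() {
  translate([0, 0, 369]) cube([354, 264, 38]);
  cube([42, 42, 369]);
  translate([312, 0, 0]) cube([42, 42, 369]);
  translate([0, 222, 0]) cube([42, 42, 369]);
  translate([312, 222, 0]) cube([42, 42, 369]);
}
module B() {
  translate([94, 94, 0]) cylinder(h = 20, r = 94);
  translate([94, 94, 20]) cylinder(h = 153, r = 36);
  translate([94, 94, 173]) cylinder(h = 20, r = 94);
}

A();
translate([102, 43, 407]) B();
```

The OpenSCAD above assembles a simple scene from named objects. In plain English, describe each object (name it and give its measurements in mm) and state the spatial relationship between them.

A is a simple wooden stool: a rectangular seat 354 mm (x) by 264 mm (y), 38 mm thick, top face at z = 407 mm, on four square legs, each 42×42 mm in cross-section. The legs rest on z = 0, each flush with a corner of the seat.

B is a spool: two coaxial disc flanges of radius 94 mm and thickness 20 mm, joined by a core cylinder of radius 36 mm and height 153 mm. The lower flange rests on z = 0 and the three cylinders share a vertical axis.

The spool is on top of the stool.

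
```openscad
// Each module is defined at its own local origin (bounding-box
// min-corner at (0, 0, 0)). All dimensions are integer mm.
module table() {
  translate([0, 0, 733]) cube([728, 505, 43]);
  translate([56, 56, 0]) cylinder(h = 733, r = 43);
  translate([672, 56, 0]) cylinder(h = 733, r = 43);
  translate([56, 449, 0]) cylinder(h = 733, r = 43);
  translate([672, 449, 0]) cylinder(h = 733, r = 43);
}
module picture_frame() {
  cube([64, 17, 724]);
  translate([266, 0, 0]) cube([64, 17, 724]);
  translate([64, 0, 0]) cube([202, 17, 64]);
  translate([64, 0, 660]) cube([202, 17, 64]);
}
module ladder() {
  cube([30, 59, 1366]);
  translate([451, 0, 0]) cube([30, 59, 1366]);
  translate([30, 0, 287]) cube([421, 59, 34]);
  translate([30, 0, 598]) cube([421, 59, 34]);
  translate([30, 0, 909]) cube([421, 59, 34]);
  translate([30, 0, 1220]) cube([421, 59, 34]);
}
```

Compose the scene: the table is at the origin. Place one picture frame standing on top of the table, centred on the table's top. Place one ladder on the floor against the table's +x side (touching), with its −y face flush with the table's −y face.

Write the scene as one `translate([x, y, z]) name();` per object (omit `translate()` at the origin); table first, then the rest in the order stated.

table();
translate([199, 244, 776]) picture_frame();
translate([728, 0, 0]) ladder();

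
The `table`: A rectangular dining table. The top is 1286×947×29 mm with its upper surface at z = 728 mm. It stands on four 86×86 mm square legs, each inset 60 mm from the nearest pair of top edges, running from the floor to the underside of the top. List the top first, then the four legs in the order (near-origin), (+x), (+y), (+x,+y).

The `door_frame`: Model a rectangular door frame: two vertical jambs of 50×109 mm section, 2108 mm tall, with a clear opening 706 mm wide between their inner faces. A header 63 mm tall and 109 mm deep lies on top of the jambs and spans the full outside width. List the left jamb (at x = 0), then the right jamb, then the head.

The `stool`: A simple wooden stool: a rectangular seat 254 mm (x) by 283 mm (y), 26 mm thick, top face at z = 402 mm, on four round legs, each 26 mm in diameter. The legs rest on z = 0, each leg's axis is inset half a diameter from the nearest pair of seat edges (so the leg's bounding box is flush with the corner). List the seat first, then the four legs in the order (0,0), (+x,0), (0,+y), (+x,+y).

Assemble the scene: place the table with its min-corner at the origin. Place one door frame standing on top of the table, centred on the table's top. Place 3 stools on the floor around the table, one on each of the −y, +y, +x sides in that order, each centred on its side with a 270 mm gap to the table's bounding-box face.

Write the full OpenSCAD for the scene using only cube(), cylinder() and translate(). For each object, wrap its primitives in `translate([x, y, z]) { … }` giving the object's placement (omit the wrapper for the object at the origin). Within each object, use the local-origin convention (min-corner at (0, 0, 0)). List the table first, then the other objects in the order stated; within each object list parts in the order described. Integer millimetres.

translate([0, 0, 699]) cube([1286, 947, 29]);
translate([60, 60, 0]) cube([86, 86, 699]);
translate([1140, 60, 0]) cube([86, 86, 699]);
translate([60, 801, 0]) cube([86, 86, 699]);
translate([1140, 801, 0]) cube([86, 86, 699]);
translate([240, 419, 728]) {
  cube([50, 109, 2108]);
  translate([756, 0, 0]) cube([50, 109, 2108]);
  translate([0, 0, 2108]) cube([806, 109, 63]);
}
translate([516, -553, 0]) {
  translate([0, 0, 376]) cube([254, 283, 26]);
  translate([13, 13, 0]) cylinder(h = 376, r = 13);
  translate([241, 13, 0]) cylinder(h = 376, r = 13);
  translate([13, 270, 0]) cylinder(h = 376, r = 13);
  translate([241, 270, 0]) cylinder(h = 376, r = 13);
}
translate([516, 1217, 0]) {
  translate([0, 0, 376]) cube([254, 283, 26]);
  translate([13, 13, 0]) cylinder(h = 376, r = 13);
  translate([241, 13, 0]) cylinder(h = 376, r = 13);
  translate([13, 270, 0]) cylinder(h = 376, r = 13);
  translate([241, 270, 0]) cylinder(h = 376, r = 13);
}
translate([1556, 332, 0]) {
  translate([0, 0, 376]) cube([254, 283, 26]);
  translate([13, 13, 0]) cylinder(h = 376, r = 13);
  translate([241, 13, 0]) cylinder(h = 376, r = 13);
  translate([13, 270, 0]) cylinder(h = 376, r = 13);
  translate([241, 270, 0]) cylinder(h = 376, r = 13);
}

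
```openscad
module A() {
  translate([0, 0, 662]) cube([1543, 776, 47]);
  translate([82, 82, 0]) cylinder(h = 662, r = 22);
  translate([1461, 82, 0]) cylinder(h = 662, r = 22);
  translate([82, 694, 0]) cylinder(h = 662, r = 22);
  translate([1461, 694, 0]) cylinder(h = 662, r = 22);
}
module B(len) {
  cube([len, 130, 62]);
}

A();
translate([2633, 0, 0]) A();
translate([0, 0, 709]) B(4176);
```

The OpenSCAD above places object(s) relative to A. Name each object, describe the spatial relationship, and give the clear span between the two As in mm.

Second table starts at x = 2633; first ends at x = 1543; clear span = 2633 − 1543 = 1090 mm.

A is a table. B is a beam. A beam spans the tops of two tables. The clear span between the two tables is 1090 mm.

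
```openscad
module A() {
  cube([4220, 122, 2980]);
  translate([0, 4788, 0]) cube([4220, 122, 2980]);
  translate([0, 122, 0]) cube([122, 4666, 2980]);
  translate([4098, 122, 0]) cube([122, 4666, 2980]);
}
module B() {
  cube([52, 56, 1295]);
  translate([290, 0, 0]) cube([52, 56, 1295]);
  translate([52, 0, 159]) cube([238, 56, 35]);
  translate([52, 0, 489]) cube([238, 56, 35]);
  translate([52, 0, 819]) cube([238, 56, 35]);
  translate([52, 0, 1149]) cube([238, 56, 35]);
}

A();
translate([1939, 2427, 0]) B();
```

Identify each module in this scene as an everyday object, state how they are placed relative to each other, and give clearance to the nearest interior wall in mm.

A is a house frame. B is a ladder. The ladder sits inside the house frame, centred. The clearance to the nearest interior wall is 1817 mm.

Clearances: x = 1817, y = 2305; minimum 1817 mm.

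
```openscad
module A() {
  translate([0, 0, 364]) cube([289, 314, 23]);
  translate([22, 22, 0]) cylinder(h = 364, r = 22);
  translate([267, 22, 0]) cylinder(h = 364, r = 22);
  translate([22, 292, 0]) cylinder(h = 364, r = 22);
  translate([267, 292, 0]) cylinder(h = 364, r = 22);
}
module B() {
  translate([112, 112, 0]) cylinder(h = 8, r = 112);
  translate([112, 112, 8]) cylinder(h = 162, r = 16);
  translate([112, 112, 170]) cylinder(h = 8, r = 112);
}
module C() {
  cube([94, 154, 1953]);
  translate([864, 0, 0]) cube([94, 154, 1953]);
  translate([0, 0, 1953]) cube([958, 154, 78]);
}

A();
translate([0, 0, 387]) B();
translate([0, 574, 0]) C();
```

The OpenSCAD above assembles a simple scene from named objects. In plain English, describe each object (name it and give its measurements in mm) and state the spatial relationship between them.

A is a simple wooden stool: a rectangular seat 289 mm (x) by 314 mm (y), 23 mm thick, top face at z = 387 mm, on four round legs, each 44 mm in diameter. The legs rest on z = 0, each leg's axis is inset half a diameter from the nearest pair of seat edges (so the leg's bounding box is flush with the corner).

B is a spool: two coaxial disc flanges of radius 112 mm and thickness 8 mm, joined by a core cylinder of radius 16 mm and height 162 mm. The lower flange rests on z = 0 and the three cylinders share a vertical axis.

C is a door frame. The clear opening is 770 mm wide and 1953 mm high. Two 94 mm wide jambs, 154 mm deep, stand either side of the opening from the floor to the top of the opening. A 78 mm thick head sits across the top of both jambs, spanning the full outside width of the frame.

The spool is on top of the stool. The door frame is on the floor beside the stool on its +y side.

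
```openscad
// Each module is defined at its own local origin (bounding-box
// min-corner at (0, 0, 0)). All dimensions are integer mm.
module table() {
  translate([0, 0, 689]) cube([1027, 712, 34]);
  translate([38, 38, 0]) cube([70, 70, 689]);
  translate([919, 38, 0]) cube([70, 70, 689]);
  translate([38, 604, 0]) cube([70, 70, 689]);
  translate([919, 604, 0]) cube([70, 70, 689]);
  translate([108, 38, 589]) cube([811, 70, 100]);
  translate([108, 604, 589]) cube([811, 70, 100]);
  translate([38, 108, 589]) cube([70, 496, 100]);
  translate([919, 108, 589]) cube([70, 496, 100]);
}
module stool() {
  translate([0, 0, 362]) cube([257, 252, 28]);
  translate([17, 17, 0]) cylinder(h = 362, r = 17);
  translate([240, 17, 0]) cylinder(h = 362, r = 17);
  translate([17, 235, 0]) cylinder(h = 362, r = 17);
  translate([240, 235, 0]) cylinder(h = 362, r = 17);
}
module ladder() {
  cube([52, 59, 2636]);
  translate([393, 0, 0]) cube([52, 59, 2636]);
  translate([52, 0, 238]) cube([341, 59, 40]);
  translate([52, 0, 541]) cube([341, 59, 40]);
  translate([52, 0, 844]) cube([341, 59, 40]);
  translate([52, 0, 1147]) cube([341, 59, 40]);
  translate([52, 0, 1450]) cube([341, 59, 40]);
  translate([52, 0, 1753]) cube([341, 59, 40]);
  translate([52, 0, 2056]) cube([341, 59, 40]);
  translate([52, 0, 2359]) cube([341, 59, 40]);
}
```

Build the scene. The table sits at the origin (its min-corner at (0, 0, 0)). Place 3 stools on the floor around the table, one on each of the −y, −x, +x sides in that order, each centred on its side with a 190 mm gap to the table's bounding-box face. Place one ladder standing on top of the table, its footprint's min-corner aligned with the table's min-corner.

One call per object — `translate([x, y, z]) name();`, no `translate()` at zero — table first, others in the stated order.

table();
translate([385, -442, 0]) stool();
translate([-447, 230, 0]) stool();
translate([1217, 230, 0]) stool();
translate([0, 0, 723]) ladder();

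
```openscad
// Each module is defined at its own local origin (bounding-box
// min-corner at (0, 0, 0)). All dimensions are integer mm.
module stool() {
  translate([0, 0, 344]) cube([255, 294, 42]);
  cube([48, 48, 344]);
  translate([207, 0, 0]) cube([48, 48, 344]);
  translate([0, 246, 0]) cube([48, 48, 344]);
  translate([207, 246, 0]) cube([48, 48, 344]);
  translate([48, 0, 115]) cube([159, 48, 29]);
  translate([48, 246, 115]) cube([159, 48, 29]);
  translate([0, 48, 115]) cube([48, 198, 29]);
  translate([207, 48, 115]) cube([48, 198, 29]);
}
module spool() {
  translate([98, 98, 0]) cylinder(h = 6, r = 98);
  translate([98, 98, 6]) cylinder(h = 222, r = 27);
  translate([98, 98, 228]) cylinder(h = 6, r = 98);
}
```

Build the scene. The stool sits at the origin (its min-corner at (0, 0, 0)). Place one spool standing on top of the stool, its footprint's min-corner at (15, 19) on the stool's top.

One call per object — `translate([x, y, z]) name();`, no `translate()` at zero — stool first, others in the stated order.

stool();
translate([15, 19, 386]) spool();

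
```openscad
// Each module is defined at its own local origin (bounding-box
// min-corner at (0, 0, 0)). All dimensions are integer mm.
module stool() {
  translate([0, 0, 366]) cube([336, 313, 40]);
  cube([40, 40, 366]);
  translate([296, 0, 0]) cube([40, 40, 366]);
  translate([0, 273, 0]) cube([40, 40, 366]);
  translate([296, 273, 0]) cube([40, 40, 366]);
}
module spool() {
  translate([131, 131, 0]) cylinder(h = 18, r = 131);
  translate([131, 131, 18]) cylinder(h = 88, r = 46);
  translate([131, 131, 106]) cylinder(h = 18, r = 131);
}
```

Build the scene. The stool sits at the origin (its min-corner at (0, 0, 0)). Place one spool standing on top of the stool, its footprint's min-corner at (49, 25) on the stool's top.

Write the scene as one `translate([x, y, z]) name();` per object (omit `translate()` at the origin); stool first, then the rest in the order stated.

stool();
translate([49, 25, 406]) spool();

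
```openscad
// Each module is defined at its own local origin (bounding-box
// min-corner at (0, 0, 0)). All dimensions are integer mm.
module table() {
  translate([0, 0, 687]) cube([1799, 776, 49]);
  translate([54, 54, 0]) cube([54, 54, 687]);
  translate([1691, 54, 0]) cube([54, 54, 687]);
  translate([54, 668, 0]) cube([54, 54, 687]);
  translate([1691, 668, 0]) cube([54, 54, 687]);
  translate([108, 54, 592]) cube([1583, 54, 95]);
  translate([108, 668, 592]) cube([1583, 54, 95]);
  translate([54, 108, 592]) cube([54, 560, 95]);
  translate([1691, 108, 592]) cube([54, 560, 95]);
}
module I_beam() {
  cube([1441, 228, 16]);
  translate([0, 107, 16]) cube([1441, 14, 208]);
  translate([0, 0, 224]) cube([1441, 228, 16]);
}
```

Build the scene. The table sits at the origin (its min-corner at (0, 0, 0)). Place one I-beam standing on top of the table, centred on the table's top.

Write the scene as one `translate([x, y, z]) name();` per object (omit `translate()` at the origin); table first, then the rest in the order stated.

table();
translate([179, 274, 736]) I_beam();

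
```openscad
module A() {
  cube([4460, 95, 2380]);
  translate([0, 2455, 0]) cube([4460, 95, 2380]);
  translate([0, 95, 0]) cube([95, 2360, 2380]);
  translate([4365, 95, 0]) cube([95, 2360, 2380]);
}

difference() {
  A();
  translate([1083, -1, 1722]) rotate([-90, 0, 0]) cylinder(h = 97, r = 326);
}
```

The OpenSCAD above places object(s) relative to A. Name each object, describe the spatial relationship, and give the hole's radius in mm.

A is a house frame. The house frame has a circular hole through its front wall. The hole's radius is 326 mm.

The subtracted cylinder has r = 326 mm.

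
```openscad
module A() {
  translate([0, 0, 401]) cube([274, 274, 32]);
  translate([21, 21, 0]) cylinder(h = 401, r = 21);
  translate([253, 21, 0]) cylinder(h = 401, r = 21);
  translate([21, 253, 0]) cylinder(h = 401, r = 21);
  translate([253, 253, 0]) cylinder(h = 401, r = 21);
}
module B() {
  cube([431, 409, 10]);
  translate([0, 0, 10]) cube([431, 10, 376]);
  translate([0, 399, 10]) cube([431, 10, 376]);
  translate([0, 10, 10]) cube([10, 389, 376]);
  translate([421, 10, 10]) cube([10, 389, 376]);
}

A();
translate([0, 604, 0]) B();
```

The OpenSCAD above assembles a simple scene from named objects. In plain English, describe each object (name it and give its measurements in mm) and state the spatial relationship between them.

A is a four-legged stool. The seat is a 274×274×32 mm slab whose top surface is at z = 433 mm; four round legs, each 42 mm in diameter, run from the floor (z = 0) to the underside of the seat, each leg's axis is inset half a diameter from the nearest pair of seat edges (so the leg's bounding box is flush with the corner).

B is an open storage box with external size 431×409×386 mm and wall thickness 10 mm (the base is also 10 mm thick). The base covers the whole footprint; the four walls stand on the base, with the y-facing walls full-width and the x-facing walls fitting between their inner faces.

The open box is on the floor beside the stool on its +y side.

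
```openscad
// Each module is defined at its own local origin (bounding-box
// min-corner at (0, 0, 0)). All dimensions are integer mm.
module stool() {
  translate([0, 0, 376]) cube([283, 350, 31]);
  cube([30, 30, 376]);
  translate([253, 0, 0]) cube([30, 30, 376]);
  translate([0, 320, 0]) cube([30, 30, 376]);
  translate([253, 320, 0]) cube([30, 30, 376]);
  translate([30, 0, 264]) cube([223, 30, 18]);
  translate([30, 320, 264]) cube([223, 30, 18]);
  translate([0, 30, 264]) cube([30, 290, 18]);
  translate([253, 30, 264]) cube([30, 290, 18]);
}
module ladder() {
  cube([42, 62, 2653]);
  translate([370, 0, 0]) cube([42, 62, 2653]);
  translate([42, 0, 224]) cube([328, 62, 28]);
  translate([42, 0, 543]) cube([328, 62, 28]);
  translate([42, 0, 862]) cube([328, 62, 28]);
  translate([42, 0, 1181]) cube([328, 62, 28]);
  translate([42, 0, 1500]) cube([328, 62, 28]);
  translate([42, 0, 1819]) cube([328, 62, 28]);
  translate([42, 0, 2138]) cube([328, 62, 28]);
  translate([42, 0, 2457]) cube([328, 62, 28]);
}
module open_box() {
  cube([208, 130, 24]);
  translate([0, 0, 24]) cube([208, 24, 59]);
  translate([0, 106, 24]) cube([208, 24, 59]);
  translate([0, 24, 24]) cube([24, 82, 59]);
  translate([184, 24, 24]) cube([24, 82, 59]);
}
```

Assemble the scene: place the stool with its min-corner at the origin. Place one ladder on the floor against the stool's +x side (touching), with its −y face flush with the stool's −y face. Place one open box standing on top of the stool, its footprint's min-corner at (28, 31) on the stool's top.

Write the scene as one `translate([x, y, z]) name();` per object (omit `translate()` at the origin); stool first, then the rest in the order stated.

stool();
translate([283, 0, 0]) ladder();
translate([28, 31, 407]) open_box();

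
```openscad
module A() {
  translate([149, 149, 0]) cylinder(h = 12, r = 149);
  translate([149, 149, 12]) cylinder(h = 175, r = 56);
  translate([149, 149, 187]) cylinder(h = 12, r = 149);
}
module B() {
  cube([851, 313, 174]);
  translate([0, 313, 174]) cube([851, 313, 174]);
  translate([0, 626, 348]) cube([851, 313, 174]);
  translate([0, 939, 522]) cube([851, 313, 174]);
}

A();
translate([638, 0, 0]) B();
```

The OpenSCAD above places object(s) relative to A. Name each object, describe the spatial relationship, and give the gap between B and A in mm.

The staircase's nearest face is 340 mm from the spool's +x face.

A is a spool. B is a staircase. The staircase is on the floor beside the spool on its +x side. The gap between the staircase and the spool is 340 mm.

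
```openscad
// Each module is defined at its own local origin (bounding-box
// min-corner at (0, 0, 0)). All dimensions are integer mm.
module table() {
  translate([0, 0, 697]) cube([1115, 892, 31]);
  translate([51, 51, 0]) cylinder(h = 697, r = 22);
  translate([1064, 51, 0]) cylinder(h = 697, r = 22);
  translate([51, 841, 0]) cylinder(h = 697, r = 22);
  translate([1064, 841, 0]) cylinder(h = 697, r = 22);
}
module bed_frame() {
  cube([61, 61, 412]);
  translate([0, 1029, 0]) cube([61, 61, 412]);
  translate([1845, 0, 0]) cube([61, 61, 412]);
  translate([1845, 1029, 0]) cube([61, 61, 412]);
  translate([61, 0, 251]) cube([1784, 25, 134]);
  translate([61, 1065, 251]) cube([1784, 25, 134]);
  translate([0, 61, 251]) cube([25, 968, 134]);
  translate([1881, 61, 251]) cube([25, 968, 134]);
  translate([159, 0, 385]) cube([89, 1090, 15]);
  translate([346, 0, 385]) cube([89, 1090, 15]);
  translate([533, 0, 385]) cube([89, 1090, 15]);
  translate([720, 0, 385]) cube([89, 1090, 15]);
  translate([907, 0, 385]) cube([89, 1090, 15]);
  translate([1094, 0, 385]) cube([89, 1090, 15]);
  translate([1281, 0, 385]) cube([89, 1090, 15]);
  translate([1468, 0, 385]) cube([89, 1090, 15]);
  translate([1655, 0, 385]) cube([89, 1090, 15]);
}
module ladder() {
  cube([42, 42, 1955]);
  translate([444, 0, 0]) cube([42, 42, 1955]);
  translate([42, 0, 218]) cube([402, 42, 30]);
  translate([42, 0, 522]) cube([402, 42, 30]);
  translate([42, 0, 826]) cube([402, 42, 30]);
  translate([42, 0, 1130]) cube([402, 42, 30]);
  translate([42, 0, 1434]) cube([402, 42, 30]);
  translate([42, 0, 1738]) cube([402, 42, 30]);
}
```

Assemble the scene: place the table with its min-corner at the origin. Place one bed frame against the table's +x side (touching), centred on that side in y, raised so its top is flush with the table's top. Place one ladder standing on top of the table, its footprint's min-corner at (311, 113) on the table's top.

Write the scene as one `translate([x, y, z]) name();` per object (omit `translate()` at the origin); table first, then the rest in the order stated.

table();
translate([1115, -99, 316]) bed_frame();
translate([311, 113, 728]) ladder();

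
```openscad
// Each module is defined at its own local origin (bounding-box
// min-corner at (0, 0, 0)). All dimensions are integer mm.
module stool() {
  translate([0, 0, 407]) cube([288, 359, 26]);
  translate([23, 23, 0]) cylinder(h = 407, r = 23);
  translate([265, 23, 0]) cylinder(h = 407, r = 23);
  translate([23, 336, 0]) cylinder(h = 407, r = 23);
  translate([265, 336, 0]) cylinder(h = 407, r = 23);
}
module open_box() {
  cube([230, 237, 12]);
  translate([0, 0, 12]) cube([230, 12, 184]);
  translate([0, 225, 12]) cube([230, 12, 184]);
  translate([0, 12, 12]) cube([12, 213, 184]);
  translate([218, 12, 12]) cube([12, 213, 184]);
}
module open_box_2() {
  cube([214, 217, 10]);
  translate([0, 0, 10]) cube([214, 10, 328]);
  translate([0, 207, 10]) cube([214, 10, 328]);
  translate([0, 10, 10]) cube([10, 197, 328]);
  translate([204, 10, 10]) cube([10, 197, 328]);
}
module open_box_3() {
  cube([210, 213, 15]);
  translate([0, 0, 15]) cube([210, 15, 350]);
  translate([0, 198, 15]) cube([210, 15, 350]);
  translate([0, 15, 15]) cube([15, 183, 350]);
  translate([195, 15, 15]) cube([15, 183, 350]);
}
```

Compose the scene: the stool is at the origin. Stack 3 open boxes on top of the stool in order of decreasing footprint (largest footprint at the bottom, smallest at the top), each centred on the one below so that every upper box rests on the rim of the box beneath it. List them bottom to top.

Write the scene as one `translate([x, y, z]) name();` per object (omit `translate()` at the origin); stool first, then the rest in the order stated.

stool();
translate([29, 61, 433]) open_box();
translate([37, 71, 629]) open_box_2();
translate([39, 73, 967]) open_box_3();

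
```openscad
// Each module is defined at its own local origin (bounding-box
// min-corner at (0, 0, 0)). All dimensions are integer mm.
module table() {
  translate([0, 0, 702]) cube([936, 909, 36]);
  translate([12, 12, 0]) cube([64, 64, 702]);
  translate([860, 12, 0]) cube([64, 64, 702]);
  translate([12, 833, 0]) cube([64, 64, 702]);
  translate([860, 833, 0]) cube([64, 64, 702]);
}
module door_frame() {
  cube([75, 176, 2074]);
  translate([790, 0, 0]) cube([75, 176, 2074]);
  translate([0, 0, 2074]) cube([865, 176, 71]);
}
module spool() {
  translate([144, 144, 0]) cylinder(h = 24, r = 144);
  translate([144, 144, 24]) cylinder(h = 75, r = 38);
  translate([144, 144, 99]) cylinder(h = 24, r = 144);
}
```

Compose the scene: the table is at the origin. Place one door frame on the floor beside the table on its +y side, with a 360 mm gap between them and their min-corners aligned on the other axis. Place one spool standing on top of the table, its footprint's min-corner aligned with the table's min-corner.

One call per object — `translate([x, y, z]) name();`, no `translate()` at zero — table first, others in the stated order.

table();
translate([0, 1269, 0]) door_frame();
translate([0, 0, 738]) spool();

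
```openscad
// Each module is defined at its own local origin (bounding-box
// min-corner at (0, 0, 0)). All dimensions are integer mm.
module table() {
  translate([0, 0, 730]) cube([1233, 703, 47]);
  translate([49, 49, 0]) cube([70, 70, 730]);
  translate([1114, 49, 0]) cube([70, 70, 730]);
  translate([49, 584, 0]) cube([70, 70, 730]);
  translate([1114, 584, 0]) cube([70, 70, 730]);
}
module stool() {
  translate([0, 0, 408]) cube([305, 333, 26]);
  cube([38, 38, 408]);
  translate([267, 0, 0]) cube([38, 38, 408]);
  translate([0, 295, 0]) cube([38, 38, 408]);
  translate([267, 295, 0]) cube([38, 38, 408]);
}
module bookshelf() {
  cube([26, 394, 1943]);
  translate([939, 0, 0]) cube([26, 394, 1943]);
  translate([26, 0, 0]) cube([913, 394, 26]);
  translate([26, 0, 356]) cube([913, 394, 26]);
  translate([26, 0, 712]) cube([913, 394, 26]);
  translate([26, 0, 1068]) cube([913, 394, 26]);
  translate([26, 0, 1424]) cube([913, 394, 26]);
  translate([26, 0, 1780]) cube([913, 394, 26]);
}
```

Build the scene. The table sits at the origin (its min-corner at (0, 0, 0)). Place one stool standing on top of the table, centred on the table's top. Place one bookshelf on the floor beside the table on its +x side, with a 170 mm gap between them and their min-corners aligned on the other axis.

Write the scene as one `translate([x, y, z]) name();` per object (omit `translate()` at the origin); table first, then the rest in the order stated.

table();
translate([464, 185, 777]) stool();
translate([1403, 0, 0]) bookshelf();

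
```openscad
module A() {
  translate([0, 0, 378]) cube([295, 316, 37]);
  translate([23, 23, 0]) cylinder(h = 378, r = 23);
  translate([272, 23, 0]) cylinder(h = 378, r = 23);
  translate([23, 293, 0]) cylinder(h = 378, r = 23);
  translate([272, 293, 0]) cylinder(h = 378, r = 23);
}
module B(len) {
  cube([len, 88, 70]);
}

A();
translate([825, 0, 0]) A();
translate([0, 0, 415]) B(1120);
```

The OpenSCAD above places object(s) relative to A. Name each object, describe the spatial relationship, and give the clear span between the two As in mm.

Second stool starts at x = 825; first ends at x = 295; clear span = 825 − 295 = 530 mm.

A is a stool. B is a beam. A beam spans the tops of two stools. The clear span between the two stools is 530 mm.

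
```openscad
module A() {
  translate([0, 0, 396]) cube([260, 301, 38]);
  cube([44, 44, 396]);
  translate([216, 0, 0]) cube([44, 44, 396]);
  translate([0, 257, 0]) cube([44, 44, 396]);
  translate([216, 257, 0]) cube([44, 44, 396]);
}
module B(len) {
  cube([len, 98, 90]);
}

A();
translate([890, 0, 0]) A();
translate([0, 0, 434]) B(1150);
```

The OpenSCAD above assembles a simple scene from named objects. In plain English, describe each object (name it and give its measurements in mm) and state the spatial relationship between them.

A is a four-legged stool. The seat is 260×301 mm, 38 mm thick, top at z = 434 mm. It stands on four square legs, each 44×44 mm in cross-section, from z = 0 to the seat underside, each flush with a corner of the seat.

B is a rectangular beam 1150 mm long (x), 98 mm deep (y), 90 mm thick (z).

The beam spans the tops of two stools placed 630 mm apart, resting at z = 434 mm.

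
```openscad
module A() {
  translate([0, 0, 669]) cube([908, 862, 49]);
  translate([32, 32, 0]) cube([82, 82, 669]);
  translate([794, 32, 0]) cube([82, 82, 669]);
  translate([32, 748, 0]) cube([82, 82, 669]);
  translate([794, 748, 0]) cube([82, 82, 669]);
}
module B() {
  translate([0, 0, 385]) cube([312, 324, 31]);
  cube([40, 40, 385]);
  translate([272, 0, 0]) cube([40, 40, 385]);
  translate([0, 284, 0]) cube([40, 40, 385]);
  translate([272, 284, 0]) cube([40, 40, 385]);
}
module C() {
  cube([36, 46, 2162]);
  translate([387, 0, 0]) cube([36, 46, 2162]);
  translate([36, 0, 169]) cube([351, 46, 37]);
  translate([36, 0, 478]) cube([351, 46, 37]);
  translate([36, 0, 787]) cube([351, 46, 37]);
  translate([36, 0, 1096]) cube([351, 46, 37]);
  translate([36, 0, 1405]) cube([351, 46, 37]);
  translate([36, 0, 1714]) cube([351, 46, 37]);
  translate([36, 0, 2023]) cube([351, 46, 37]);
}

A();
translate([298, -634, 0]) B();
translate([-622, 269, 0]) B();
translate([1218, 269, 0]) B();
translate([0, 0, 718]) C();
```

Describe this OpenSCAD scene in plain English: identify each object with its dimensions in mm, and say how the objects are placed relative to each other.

A is a table: top 908 mm (x) × 862 mm (y), 49 mm thick, upper face at z = 718 mm, on four 82×82 mm square legs, each inset 32 mm from the nearest pair of top edges, running from z = 0 to the bottom of the top.

B is a four-legged stool. The seat is 312×324 mm, 31 mm thick, top at z = 416 mm. It stands on four square legs, each 40×40 mm in cross-section, from z = 0 to the seat underside, each flush with a corner of the seat.

C is a straight ladder. Two 36×46 mm vertical rails, 2162 mm tall, stand 423 mm apart (outside-to-outside) with their front faces coplanar on the −y side. 7 rungs, each 46 mm deep and 37 mm tall, span between the inner faces of the rails, front faces flush with the rails. The lowest rung's underside is at z = 169 mm and rungs are spaced 309 mm apart (underside to underside).

Three stools sit around the table at the −y, −x, +x sides. The ladder is on top of the table.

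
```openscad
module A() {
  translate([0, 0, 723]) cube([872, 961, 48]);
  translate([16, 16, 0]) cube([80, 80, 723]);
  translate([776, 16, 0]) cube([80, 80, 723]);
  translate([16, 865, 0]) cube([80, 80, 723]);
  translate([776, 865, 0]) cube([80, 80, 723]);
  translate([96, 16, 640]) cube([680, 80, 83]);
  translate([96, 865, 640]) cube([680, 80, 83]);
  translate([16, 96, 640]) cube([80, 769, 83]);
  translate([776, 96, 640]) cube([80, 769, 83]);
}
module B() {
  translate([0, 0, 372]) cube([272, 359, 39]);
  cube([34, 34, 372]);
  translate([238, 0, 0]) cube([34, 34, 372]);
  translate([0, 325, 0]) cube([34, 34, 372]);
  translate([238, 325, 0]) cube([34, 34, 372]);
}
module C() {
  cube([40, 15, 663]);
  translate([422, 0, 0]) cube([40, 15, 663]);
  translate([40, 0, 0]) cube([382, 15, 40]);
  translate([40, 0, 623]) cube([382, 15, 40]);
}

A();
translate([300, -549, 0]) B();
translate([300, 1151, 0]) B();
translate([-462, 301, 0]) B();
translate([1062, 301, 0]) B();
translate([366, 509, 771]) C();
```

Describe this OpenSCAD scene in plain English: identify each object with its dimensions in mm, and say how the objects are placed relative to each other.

A is a rectangular dining table. The top is 872×961×48 mm with its upper surface at z = 771 mm. It stands on four 80×80 mm square legs, each inset 16 mm from the nearest pair of top edges, running from the floor to the underside of the top. Four apron rails, 80 mm thick and 83 mm tall, run between adjacent legs with their top edges flush with the underside of the top and their outer faces flush with the legs' outer faces.

B is a simple wooden stool: a rectangular seat 272 mm (x) by 359 mm (y), 39 mm thick, top face at z = 411 mm, on four square legs, each 34×34 mm in cross-section. The legs rest on z = 0, each flush with a corner of the seat.

C is a picture frame with a 382×583 mm rectangular opening (x by z) and a uniform 40 mm border on every side. Frame depth is 15 mm along y. It is built from two vertical stiles running the full outside height and two horizontal rails spanning the gap between the stiles.

Four stools sit around the table at the −y, +y, −x, +x sides. The picture frame is on top of the table.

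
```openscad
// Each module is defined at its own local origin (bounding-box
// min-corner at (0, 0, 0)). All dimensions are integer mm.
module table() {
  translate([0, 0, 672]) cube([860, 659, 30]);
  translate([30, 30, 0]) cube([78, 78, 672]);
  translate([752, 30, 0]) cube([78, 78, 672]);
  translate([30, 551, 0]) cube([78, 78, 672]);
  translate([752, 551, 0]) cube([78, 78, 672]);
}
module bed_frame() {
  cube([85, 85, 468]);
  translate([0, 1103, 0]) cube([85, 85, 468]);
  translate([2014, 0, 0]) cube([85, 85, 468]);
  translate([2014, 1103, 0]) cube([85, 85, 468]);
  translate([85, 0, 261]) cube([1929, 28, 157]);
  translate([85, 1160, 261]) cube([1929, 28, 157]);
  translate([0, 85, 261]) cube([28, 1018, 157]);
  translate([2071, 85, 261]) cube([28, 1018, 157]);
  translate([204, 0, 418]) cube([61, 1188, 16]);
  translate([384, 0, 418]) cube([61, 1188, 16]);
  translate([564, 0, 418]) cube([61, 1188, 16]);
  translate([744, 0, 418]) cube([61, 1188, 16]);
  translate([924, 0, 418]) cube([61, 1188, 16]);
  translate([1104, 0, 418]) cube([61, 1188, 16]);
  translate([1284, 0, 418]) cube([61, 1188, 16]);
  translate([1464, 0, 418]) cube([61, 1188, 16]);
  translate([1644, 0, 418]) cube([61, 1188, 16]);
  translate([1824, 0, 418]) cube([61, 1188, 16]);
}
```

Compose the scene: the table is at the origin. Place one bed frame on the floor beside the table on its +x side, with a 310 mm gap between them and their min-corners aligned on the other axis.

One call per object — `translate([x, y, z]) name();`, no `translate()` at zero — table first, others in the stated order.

table();
translate([1170, 0, 0]) bed_frame();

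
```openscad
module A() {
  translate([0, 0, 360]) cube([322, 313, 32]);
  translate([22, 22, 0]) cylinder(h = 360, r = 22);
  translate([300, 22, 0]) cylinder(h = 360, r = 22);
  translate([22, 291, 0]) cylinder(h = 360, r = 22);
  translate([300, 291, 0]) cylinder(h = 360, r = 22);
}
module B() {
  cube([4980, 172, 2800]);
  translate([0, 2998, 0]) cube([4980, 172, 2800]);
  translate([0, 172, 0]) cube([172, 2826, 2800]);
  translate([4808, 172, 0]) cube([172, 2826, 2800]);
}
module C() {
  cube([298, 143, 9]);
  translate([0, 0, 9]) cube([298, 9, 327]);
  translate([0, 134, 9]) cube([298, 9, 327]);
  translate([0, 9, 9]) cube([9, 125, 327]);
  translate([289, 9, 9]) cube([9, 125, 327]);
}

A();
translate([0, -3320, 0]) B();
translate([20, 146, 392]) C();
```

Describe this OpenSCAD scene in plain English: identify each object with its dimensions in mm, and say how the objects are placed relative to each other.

A is a simple wooden stool: a rectangular seat 322 mm (x) by 313 mm (y), 32 mm thick, top face at z = 392 mm, on four round legs, each 44 mm in diameter. The legs rest on z = 0, each leg's axis is inset half a diameter from the nearest pair of seat edges (so the leg's bounding box is flush with the corner).

B is the wall frame of a small rectangular building: four walls, each 2800 mm tall and 172 mm thick, enclosing a footprint 4980 mm (x) by 3170 mm (y) outside-to-outside, with no floor or roof. The front and back walls (the −y and +y sides) span the full width; the two side walls fit between them.

C is an open storage box with external size 298×143×336 mm and wall thickness 9 mm (the base is also 9 mm thick). The base covers the whole footprint; the four walls stand on the base, with the y-facing walls full-width and the x-facing walls fitting between their inner faces.

The house frame is on the floor beside the stool on its −y side. The open box is on top of the stool.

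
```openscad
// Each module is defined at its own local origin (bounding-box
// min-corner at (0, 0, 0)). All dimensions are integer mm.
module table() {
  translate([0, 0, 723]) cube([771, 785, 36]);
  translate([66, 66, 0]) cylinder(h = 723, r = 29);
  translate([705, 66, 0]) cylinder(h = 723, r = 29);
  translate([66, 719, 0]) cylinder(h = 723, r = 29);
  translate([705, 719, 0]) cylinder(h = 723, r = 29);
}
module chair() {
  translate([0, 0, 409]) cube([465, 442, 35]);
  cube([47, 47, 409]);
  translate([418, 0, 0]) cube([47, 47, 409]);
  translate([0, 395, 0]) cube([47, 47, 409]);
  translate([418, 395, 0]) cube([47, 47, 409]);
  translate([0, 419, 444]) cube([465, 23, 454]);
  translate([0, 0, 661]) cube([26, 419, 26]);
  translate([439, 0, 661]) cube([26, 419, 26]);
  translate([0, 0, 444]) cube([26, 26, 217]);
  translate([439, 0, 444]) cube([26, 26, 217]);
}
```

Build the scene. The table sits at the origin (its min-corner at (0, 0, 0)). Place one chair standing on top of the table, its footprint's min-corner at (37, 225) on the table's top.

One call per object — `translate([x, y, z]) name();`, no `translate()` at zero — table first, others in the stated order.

table();
translate([37, 225, 759]) chair();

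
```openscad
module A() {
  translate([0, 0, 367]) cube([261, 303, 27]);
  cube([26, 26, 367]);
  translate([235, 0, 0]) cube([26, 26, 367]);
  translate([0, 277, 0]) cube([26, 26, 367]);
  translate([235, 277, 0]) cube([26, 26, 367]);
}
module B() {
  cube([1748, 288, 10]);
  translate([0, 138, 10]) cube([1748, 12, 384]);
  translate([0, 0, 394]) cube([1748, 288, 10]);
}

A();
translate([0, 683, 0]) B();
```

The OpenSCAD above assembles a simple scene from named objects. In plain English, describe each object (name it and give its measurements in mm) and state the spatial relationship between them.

A is a four-legged stool. The seat is 261×303 mm, 27 mm thick, top at z = 394 mm. It stands on four square legs, each 26×26 mm in cross-section, from z = 0 to the seat underside, each flush with a corner of the seat.

B is an I-beam lying along x, 1748 mm long. Overall section height 404 mm. Two flanges 288 mm wide (y) and 10 mm thick, one on the floor and one at the top; a web 12 mm thick runs between them, centred on the flange width.

The I-beam is on the floor beside the stool on its +y side.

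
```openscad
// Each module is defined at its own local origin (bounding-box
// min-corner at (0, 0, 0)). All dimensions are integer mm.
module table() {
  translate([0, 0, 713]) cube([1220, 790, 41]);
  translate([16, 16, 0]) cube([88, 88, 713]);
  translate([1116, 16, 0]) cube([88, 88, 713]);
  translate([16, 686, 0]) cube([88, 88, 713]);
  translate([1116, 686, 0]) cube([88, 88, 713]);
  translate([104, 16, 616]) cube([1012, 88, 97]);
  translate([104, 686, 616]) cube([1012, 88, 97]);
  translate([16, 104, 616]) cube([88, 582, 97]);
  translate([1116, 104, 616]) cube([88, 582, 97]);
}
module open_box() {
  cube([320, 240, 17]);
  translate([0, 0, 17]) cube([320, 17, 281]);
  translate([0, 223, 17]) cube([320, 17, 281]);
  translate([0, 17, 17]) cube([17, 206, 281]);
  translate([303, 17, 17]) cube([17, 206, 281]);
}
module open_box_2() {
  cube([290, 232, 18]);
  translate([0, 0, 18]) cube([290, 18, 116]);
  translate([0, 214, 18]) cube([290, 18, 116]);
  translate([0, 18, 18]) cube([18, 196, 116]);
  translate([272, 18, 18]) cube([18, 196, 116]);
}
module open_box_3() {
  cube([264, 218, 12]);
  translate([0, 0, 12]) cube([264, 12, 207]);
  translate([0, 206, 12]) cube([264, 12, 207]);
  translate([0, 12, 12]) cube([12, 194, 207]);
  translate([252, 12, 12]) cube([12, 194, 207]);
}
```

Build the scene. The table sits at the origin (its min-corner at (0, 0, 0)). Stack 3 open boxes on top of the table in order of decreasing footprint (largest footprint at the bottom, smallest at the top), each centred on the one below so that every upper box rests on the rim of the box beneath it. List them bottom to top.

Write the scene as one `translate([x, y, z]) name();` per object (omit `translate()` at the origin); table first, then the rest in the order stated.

table();
translate([450, 275, 754]) open_box();
translate([465, 279, 1052]) open_box_2();
translate([478, 286, 1186]) open_box_3();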